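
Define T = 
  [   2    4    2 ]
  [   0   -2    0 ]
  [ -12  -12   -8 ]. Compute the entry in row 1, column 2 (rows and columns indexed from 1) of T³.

Characteristic polynomial: μ^3 + 8μ^2 + 20μ + 16 = (μ + 2)^2(μ + 4), so the eigenvalues are -4, -2, -2.
μ=-2: eigenvector (-2, 1, 2).
μ=-2: eigenvector (1, 0, -2).
μ=-4: eigenvector (-1, 0, 3).
P = [[-2, 1, -1], [1, 0, 0], [2, -2, 3]], D = diag(-2, -2, -4), P⁻¹ = [[0, 1, 0], [3, 4, 1], [2, 2, 1]].
T³ = P·diag(-8, -8, -64)·P⁻¹ = [[104, 112, 56], [0, -8, 0], [-336, -336, -176]].
The requested entry is 112.

112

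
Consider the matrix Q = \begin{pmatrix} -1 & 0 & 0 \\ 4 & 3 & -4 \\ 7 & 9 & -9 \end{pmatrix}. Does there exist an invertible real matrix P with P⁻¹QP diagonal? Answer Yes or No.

Characteristic polynomial: p(λ) = λ^3 + 7λ^2 + 15λ + 9 = (λ + 1)(λ + 3)^2.
λ = -3 has algebraic multiplicity 2; rank(Q + 3I) = 2, so geometric multiplicity = 1.
Geometric multiplicity < algebraic multiplicity, so Q is not diagonalizable.

No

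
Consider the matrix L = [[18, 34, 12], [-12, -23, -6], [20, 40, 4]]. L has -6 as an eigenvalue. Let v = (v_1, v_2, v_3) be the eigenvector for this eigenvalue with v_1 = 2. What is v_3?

L + 6I = [[24, 34, 12], [-12, -17, -6], [20, 40, 10]].
Solving (L + 6I)v = 0 gives the eigenspace spanned by (2, 0, -4).
With v_1 = 2, v = (2, 0, -4), so v_3 = -4.

-4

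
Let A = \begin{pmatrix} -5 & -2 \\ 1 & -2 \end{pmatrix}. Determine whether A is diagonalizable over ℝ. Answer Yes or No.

Characteristic polynomial: p(r) = r^2 + 7r + 12 = (r + 3)(r + 4).
All 2 eigenvalues are distinct, so A is diagonalizable.

Yes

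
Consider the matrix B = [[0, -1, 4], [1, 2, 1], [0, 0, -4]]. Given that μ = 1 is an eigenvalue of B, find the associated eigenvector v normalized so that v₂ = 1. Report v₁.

-1

B − 1I = [[-1, -1, 4], [1, 1, 1], [0, 0, -5]].
Solving (B − 1I)v = 0 gives the eigenspace spanned by (-1, 1, 0).
With v₂ = 1, v = (-1, 1, 0), so v₁ = -1.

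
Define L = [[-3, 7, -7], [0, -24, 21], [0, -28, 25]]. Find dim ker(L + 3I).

2

L + 3I = [[0, 7, -7], [0, -21, 21], [0, -28, 28]].
This matrix has rank 1, so its null space has dimension 3 − 1 = 2.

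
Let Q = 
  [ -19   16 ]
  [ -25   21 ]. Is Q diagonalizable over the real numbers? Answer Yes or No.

Characteristic polynomial: p(μ) = μ^2 - 2μ + 1 = (μ - 1)^2.
μ = 1 has algebraic multiplicity 2; rank(Q − 1I) = 1, so geometric multiplicity = 1.
Geometric multiplicity < algebraic multiplicity, so Q is not diagonalizable.

No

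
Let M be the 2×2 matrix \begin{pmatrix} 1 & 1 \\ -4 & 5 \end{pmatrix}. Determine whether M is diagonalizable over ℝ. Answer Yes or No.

No

Characteristic polynomial: p(λ) = λ^2 - 6λ + 9 = (λ - 3)^2.
λ = 3 has algebraic multiplicity 2; rank(M − 3I) = 1, so geometric multiplicity = 1.
Geometric multiplicity < algebraic multiplicity, so M is not diagonalizable.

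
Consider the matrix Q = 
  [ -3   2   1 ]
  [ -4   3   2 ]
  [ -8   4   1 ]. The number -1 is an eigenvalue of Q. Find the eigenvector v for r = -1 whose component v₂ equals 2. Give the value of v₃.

-4

Q + 1I = [[-2, 2, 1], [-4, 4, 2], [-8, 4, 2]].
Solving (Q + 1I)v = 0 gives the eigenspace spanned by (0, 2, -4).
With v₂ = 2, v = (0, 2, -4), so v₃ = -4.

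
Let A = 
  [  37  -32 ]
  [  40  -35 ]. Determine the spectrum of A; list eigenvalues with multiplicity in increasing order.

-3, 5

Characteristic polynomial: p(r) = r^2 - 2r - 15 = (r - 5)(r + 3).
Roots (with multiplicity): -3, 5.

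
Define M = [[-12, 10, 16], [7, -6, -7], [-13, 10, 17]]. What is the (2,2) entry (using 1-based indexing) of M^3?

Characteristic polynomial: μ^3 + μ^2 - 26μ + 24 = (μ - 4)(μ - 1)(μ + 6), so the eigenvalues are -6, 1, 4.
μ=1: eigenvector (-2, -1, -1).
μ=-6: eigenvector (-1, 1, -1).
μ=4: eigenvector (1, 0, 1).
P = [[-2, -1, 1], [-1, 1, 0], [-1, -1, 1]], D = diag(1, -6, 4), P⁻¹ = [[-1, 0, 1], [-1, 1, 1], [-2, 1, 3]].
M³ = P·diag(1, -216, 64)·P⁻¹ = [[-342, 280, 406], [217, -216, -217], [-343, 280, 407]].
The requested entry is -216.

-216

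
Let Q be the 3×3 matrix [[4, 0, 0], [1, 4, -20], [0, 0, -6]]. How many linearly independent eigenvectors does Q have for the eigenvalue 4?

Q − 4I = [[0, 0, 0], [1, 0, -20], [0, 0, -10]].
This matrix has rank 2, so its null space has dimension 3 − 2 = 1.

1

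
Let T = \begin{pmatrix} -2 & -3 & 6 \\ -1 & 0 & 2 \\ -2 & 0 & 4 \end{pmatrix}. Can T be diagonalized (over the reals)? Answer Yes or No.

Characteristic polynomial: p(s) = s^3 - 2s^2 + s = s(s - 1)^2.
s = 1 has algebraic multiplicity 2; rank(T − 1I) = 2, so geometric multiplicity = 1.
Geometric multiplicity < algebraic multiplicity, so T is not diagonalizable.

No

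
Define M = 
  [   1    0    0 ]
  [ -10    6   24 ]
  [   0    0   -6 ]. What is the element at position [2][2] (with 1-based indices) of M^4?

1296

Characteristic polynomial: r^3 - r^2 - 36r + 36 = (r - 6)(r - 1)(r + 6), so the eigenvalues are -6, 1, 6.
r=1: eigenvector (1, 2, 0).
r=6: eigenvector (0, 1, 0).
r=-6: eigenvector (0, -2, 1).
P = [[1, 0, 0], [2, 1, -2], [0, 0, 1]], D = diag(1, 6, -6), P⁻¹ = [[1, 0, 0], [-2, 1, 2], [0, 0, 1]].
M⁴ = P·diag(1, 1296, 1296)·P⁻¹ = [[1, 0, 0], [-2590, 1296, 0], [0, 0, 1296]].
The requested entry is 1296.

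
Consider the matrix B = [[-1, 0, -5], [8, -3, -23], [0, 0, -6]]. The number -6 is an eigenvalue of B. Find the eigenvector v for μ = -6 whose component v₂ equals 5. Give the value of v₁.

B + 6I = [[5, 0, -5], [8, 3, -23], [0, 0, 0]].
Solving (B + 6I)v = 0 gives the eigenspace spanned by (1, 5, 1).
With v₂ = 5, v = (1, 5, 1), so v₁ = 1.

1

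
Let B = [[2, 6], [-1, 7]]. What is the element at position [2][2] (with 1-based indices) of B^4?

Characteristic polynomial: λ^2 - 9λ + 20 = (λ - 5)(λ - 4), so the eigenvalues are 4, 5.
λ=5: eigenvector (2, 1).
λ=4: eigenvector (3, 1).
P = [[2, 3], [1, 1]], D = diag(5, 4), P⁻¹ = [[-1, 3], [1, -2]].
B⁴ = P·diag(625, 256)·P⁻¹ = [[-482, 2214], [-369, 1363]].
The requested entry is 1363.

1363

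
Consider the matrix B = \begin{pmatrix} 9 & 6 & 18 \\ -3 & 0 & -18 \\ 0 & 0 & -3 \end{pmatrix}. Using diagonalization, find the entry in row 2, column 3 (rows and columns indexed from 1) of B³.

-162

Characteristic polynomial: r^3 - 6r^2 - 9r + 54 = (r - 6)(r - 3)(r + 3), so the eigenvalues are -3, 3, 6.
r=3: eigenvector (1, -1, 0).
r=6: eigenvector (2, -1, 0).
r=-3: eigenvector (-3, 3, 1).
P = [[1, 2, -3], [-1, -1, 3], [0, 0, 1]], D = diag(3, 6, -3), P⁻¹ = [[-1, -2, 3], [1, 1, 0], [0, 0, 1]].
B³ = P·diag(27, 216, -27)·P⁻¹ = [[405, 378, 162], [-189, -162, -162], [0, 0, -27]].
The requested entry is -162.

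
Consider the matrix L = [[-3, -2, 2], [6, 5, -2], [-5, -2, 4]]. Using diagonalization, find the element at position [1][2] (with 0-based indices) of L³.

Characteristic polynomial: t^3 - 6t^2 + 11t - 6 = (t - 3)(t - 2)(t - 1), so the eigenvalues are 1, 2, 3.
t=3: eigenvector (1, -2, 1).
t=1: eigenvector (1, -1, 1).
t=2: eigenvector (2, -2, 3).
P = [[1, 1, 2], [-2, -1, -2], [1, 1, 3]], D = diag(3, 1, 2), P⁻¹ = [[-1, -1, 0], [4, 1, -2], [-1, 0, 1]].
L³ = P·diag(27, 1, 8)·P⁻¹ = [[-39, -26, 14], [66, 53, -14], [-47, -26, 22]].
The requested entry is -14.

-14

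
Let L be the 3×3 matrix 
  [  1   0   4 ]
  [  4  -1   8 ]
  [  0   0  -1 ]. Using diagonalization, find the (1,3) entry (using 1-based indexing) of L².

Characteristic polynomial: r^3 + r^2 - r - 1 = (r - 1)(r + 1)^2, so the eigenvalues are -1, -1, 1.
r=1: eigenvector (1, 2, 0).
r=-1: eigenvector (-2, -5, 1).
r=-1: eigenvector (4, 11, -2).
P = [[1, -2, 4], [2, -5, 11], [0, 1, -2]], D = diag(1, -1, -1), P⁻¹ = [[1, 0, 2], [-4, 2, 3], [-2, 1, 1]].
L² = P·diag(1, 1, 1)·P⁻¹ = [[1, 0, 0], [0, 1, 0], [0, 0, 1]].
The requested entry is 0.

0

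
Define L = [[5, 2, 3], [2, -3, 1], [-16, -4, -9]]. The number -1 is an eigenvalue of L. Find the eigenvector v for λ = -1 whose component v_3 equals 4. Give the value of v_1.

-2

L + 1I = [[6, 2, 3], [2, -2, 1], [-16, -4, -8]].
Solving (L + 1I)v = 0 gives the eigenspace spanned by (-2, 0, 4).
With v_3 = 4, v = (-2, 0, 4), so v_1 = -2.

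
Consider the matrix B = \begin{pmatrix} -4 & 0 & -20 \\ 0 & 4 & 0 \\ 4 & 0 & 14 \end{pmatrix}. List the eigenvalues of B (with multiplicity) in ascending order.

4, 4, 6

Characteristic polynomial: p(r) = r^3 - 14r^2 + 64r - 96 = (r - 6)(r - 4)^2.
Roots (with multiplicity): 4, 4, 6.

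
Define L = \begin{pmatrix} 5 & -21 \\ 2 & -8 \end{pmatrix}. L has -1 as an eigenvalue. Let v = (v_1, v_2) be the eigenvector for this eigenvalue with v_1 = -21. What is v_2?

-6

L + 1I = [[6, -21], [2, -7]].
Solving (L + 1I)v = 0 gives the eigenspace spanned by (-21, -6).
With v_1 = -21, v = (-21, -6), so v_2 = -6.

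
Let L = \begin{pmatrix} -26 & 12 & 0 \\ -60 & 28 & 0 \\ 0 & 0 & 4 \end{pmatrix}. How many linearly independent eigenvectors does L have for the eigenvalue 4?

2

L − 4I = [[-30, 12, 0], [-60, 24, 0], [0, 0, 0]].
This matrix has rank 1, so its null space has dimension 3 − 1 = 2.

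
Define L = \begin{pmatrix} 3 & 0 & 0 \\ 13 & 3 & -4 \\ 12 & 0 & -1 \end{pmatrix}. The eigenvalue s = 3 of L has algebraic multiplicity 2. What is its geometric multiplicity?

1

L − 3I = [[0, 0, 0], [13, 0, -4], [12, 0, -4]].
This matrix has rank 2, so its null space has dimension 3 − 2 = 1.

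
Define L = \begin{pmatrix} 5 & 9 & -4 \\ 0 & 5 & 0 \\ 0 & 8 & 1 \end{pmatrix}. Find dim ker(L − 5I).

1

L − 5I = [[0, 9, -4], [0, 0, 0], [0, 8, -4]].
This matrix has rank 2, so its null space has dimension 3 − 2 = 1.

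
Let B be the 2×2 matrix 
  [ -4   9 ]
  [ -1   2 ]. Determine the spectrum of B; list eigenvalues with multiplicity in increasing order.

-1, -1

Characteristic polynomial: p(λ) = λ^2 + 2λ + 1 = (λ + 1)^2.
Roots (with multiplicity): -1, -1.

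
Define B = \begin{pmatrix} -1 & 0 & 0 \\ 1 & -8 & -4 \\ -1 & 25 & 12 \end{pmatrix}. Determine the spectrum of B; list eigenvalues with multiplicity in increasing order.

-1, 2, 2

Characteristic polynomial: p(λ) = λ^3 - 3λ^2 + 4 = (λ - 2)^2(λ + 1).
Roots (with multiplicity): -1, 2, 2.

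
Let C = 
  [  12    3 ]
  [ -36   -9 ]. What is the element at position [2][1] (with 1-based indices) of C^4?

-972

Characteristic polynomial: s^2 - 3s = s(s - 3), so the eigenvalues are 0, 3.
s=0: eigenvector (-1, 4).
s=3: eigenvector (1, -3).
P = [[-1, 1], [4, -3]], D = diag(0, 3), P⁻¹ = [[3, 1], [4, 1]].
C⁴ = P·diag(0, 81)·P⁻¹ = [[324, 81], [-972, -243]].
The requested entry is -972.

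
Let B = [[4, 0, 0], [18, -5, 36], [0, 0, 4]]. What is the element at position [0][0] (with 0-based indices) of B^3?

Characteristic polynomial: s^3 - 3s^2 - 24s + 80 = (s - 4)^2(s + 5), so the eigenvalues are -5, 4, 4.
s=4: eigenvector (-1, 2, 1).
s=4: eigenvector (-2, 0, 1).
s=-5: eigenvector (0, 1, 0).
P = [[-1, -2, 0], [2, 0, 1], [1, 1, 0]], D = diag(4, 4, -5), P⁻¹ = [[1, 0, 2], [-1, 0, -1], [-2, 1, -4]].
B³ = P·diag(64, 64, -125)·P⁻¹ = [[64, 0, 0], [378, -125, 756], [0, 0, 64]].
The requested entry is 64.

64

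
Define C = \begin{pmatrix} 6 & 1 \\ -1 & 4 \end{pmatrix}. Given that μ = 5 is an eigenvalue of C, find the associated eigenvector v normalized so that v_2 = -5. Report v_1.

C − 5I = [[1, 1], [-1, -1]].
Solving (C − 5I)v = 0 gives the eigenspace spanned by (5, -5).
With v_2 = -5, v = (5, -5), so v_1 = 5.

5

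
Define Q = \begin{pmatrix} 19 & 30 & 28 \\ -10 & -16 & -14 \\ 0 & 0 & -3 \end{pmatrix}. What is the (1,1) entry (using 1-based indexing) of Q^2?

Characteristic polynomial: r^3 - 13r - 12 = (r - 4)(r + 1)(r + 3), so the eigenvalues are -3, -1, 4.
r=-1: eigenvector (-3, 2, 0).
r=-3: eigenvector (-4, 2, 1).
r=4: eigenvector (-2, 1, 0).
P = [[-3, -4, -2], [2, 2, 1], [0, 1, 0]], D = diag(-1, -3, 4), P⁻¹ = [[1, 2, 0], [0, 0, 1], [-2, -3, -2]].
Q² = P·diag(1, 9, 16)·P⁻¹ = [[61, 90, 28], [-30, -44, -14], [0, 0, 9]].
The requested entry is 61.

61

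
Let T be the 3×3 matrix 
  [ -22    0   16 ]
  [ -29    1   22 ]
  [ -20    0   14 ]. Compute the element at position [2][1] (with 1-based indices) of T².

Characteristic polynomial: μ^3 + 7μ^2 + 4μ - 12 = (μ - 1)(μ + 2)(μ + 6), so the eigenvalues are -6, -2, 1.
μ=-6: eigenvector (1, 1, 1).
μ=1: eigenvector (0, 1, 0).
μ=-2: eigenvector (4, 2, 5).
P = [[1, 0, 4], [1, 1, 2], [1, 0, 5]], D = diag(-6, 1, -2), P⁻¹ = [[5, 0, -4], [-3, 1, 2], [-1, 0, 1]].
T² = P·diag(36, 1, 4)·P⁻¹ = [[164, 0, -128], [169, 1, -134], [160, 0, -124]].
The requested entry is 169.

169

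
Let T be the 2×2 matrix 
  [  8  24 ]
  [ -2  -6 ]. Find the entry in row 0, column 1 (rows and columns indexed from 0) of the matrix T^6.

768

Characteristic polynomial: r^2 - 2r = r(r - 2), so the eigenvalues are 0, 2.
r=2: eigenvector (4, -1).
r=0: eigenvector (-3, 1).
P = [[4, -3], [-1, 1]], D = diag(2, 0), P⁻¹ = [[1, 3], [1, 4]].
T⁶ = P·diag(64, 0)·P⁻¹ = [[256, 768], [-64, -192]].
The requested entry is 768.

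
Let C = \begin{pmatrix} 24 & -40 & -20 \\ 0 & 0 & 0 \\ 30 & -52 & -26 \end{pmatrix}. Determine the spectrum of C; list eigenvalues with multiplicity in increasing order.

Characteristic polynomial: p(r) = r^3 + 2r^2 - 24r = r(r - 4)(r + 6).
Roots (with multiplicity): -6, 0, 4.

-6, 0, 4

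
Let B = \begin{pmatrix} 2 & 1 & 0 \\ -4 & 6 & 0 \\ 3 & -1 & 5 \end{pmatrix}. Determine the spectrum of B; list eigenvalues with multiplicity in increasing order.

Characteristic polynomial: p(s) = s^3 - 13s^2 + 56s - 80 = (s - 5)(s - 4)^2.
Roots (with multiplicity): 4, 4, 5.

4, 4, 5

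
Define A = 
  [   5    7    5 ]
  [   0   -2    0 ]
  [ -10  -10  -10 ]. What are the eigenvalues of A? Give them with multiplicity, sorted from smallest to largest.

Characteristic polynomial: p(t) = t^3 + 7t^2 + 10t = t(t + 2)(t + 5).
Roots (with multiplicity): -5, -2, 0.

-5, -2, 0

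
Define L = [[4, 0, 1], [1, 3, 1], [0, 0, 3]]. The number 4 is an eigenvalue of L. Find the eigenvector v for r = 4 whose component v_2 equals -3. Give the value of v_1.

-3

L − 4I = [[0, 0, 1], [1, -1, 1], [0, 0, -1]].
Solving (L − 4I)v = 0 gives the eigenspace spanned by (-3, -3, 0).
With v_2 = -3, v = (-3, -3, 0), so v_1 = -3.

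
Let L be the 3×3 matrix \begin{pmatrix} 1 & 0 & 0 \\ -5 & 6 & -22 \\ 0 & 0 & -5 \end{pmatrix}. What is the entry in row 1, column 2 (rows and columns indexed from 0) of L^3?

-682

Characteristic polynomial: λ^3 - 2λ^2 - 29λ + 30 = (λ - 6)(λ - 1)(λ + 5), so the eigenvalues are -5, 1, 6.
λ=6: eigenvector (0, 1, 0).
λ=1: eigenvector (1, 1, 0).
λ=-5: eigenvector (0, 2, 1).
P = [[0, 1, 0], [1, 1, 2], [0, 0, 1]], D = diag(6, 1, -5), P⁻¹ = [[-1, 1, -2], [1, 0, 0], [0, 0, 1]].
L³ = P·diag(216, 1, -125)·P⁻¹ = [[1, 0, 0], [-215, 216, -682], [0, 0, -125]].
The requested entry is -682.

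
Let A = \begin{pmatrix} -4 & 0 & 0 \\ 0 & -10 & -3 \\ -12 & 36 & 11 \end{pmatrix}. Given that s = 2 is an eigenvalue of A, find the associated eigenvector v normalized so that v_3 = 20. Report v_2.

-5

A − 2I = [[-6, 0, 0], [0, -12, -3], [-12, 36, 9]].
Solving (A − 2I)v = 0 gives the eigenspace spanned by (0, -5, 20).
With v_3 = 20, v = (0, -5, 20), so v_2 = -5.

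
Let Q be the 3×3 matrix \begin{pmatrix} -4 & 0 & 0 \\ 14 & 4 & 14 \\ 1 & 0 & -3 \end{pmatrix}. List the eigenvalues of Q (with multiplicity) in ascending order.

-4, -3, 4

Characteristic polynomial: p(μ) = μ^3 + 3μ^2 - 16μ - 48 = (μ - 4)(μ + 3)(μ + 4).
Roots (with multiplicity): -4, -3, 4.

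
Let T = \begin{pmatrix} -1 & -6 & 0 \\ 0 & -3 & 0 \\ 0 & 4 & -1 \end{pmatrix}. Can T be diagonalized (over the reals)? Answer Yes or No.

Characteristic polynomial: p(λ) = λ^3 + 5λ^2 + 7λ + 3 = (λ + 1)^2(λ + 3).
λ = -1 has algebraic multiplicity 2; rank(T + 1I) = 1, so geometric multiplicity = 2.
Every eigenvalue has geometric = algebraic multiplicity, so T is diagonalizable.

Yes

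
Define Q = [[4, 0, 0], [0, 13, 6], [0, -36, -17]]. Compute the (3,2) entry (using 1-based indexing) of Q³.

Characteristic polynomial: t^3 - 21t + 20 = (t - 4)(t - 1)(t + 5), so the eigenvalues are -5, 1, 4.
t=1: eigenvector (0, 1, -2).
t=4: eigenvector (1, 0, 0).
t=-5: eigenvector (0, -1, 3).
P = [[0, 1, 0], [1, 0, -1], [-2, 0, 3]], D = diag(1, 4, -5), P⁻¹ = [[0, 3, 1], [1, 0, 0], [0, 2, 1]].
Q³ = P·diag(1, 64, -125)·P⁻¹ = [[64, 0, 0], [0, 253, 126], [0, -756, -377]].
The requested entry is -756.

-756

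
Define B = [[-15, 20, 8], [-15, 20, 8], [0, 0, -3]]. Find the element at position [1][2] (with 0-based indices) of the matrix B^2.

16

Characteristic polynomial: λ^3 - 2λ^2 - 15λ = λ(λ - 5)(λ + 3), so the eigenvalues are -3, 0, 5.
λ=0: eigenvector (4, 3, 0).
λ=5: eigenvector (1, 1, 0).
λ=-3: eigenvector (-1, -1, 1).
P = [[4, 1, -1], [3, 1, -1], [0, 0, 1]], D = diag(0, 5, -3), P⁻¹ = [[1, -1, 0], [-3, 4, 1], [0, 0, 1]].
B² = P·diag(0, 25, 9)·P⁻¹ = [[-75, 100, 16], [-75, 100, 16], [0, 0, 9]].
The requested entry is 16.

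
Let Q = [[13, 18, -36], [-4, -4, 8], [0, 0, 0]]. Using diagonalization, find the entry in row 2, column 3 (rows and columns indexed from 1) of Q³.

848

Characteristic polynomial: μ^3 - 9μ^2 + 20μ = μ(μ - 5)(μ - 4), so the eigenvalues are 0, 4, 5.
μ=5: eigenvector (9, -4, 0).
μ=0: eigenvector (0, 2, 1).
μ=4: eigenvector (-2, 1, 0).
P = [[9, 0, -2], [-4, 2, 1], [0, 1, 0]], D = diag(5, 0, 4), P⁻¹ = [[1, 2, -4], [0, 0, 1], [4, 9, -18]].
Q³ = P·diag(125, 0, 64)·P⁻¹ = [[613, 1098, -2196], [-244, -424, 848], [0, 0, 0]].
The requested entry is 848.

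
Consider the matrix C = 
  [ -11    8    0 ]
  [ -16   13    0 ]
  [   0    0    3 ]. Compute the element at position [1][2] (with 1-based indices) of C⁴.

Characteristic polynomial: r^3 - 5r^2 - 9r + 45 = (r - 5)(r - 3)(r + 3), so the eigenvalues are -3, 3, 5.
r=3: eigenvector (0, 0, 1).
r=-3: eigenvector (-1, -1, 0).
r=5: eigenvector (1, 2, 0).
P = [[0, -1, 1], [0, -1, 2], [1, 0, 0]], D = diag(3, -3, 5), P⁻¹ = [[0, 0, 1], [-2, 1, 0], [-1, 1, 0]].
C⁴ = P·diag(81, 81, 625)·P⁻¹ = [[-463, 544, 0], [-1088, 1169, 0], [0, 0, 81]].
The requested entry is 544.

544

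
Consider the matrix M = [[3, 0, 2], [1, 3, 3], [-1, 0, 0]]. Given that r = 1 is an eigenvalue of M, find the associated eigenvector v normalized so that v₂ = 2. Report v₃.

M − 1I = [[2, 0, 2], [1, 2, 3], [-1, 0, -1]].
Solving (M − 1I)v = 0 gives the eigenspace spanned by (2, 2, -2).
With v₂ = 2, v = (2, 2, -2), so v₃ = -2.

-2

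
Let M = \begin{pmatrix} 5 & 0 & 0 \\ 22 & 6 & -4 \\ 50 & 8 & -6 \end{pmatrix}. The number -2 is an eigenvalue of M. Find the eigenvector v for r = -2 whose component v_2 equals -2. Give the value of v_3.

M + 2I = [[7, 0, 0], [22, 8, -4], [50, 8, -4]].
Solving (M + 2I)v = 0 gives the eigenspace spanned by (0, -2, -4).
With v_2 = -2, v = (0, -2, -4), so v_3 = -4.

-4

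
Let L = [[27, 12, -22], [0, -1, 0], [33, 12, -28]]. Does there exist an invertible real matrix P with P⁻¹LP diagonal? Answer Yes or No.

Yes

Characteristic polynomial: p(s) = s^3 + 2s^2 - 29s - 30 = (s - 5)(s + 1)(s + 6).
All 3 eigenvalues are distinct, so L is diagonalizable.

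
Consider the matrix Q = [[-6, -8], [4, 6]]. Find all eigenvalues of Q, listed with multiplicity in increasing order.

-2, 2

Characteristic polynomial: p(r) = r^2 - 4 = (r - 2)(r + 2).
Roots (with multiplicity): -2, 2.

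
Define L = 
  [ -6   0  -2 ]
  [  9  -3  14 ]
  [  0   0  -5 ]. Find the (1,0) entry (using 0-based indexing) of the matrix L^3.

567

Characteristic polynomial: r^3 + 14r^2 + 63r + 90 = (r + 3)(r + 5)(r + 6), so the eigenvalues are -6, -5, -3.
r=-6: eigenvector (1, -3, 0).
r=-3: eigenvector (0, 1, 0).
r=-5: eigenvector (-2, 2, 1).
P = [[1, 0, -2], [-3, 1, 2], [0, 0, 1]], D = diag(-6, -3, -5), P⁻¹ = [[1, 0, 2], [3, 1, 4], [0, 0, 1]].
L³ = P·diag(-216, -27, -125)·P⁻¹ = [[-216, 0, -182], [567, -27, 938], [0, 0, -125]].
The requested entry is 567.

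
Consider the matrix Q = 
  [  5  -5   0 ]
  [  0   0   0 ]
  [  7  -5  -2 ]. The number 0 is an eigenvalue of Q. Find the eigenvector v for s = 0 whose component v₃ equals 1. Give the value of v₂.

1

Q = [[5, -5, 0], [0, 0, 0], [7, -5, -2]].
Solving (Q)v = 0 gives the eigenspace spanned by (1, 1, 1).
With v₃ = 1, v = (1, 1, 1), so v₂ = 1.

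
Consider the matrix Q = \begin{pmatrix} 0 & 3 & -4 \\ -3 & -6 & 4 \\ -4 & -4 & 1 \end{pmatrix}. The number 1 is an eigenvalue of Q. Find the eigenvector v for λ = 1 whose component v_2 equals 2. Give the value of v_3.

2

Q − 1I = [[-1, 3, -4], [-3, -7, 4], [-4, -4, 0]].
Solving (Q − 1I)v = 0 gives the eigenspace spanned by (-2, 2, 2).
With v_2 = 2, v = (-2, 2, 2), so v_3 = 2.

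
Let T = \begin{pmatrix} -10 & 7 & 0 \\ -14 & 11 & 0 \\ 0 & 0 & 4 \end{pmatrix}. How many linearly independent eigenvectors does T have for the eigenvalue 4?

T − 4I = [[-14, 7, 0], [-14, 7, 0], [0, 0, 0]].
This matrix has rank 1, so its null space has dimension 3 − 1 = 2.

2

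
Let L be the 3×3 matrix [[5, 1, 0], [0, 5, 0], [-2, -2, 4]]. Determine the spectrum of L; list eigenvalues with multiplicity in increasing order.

4, 5, 5

Characteristic polynomial: p(r) = r^3 - 14r^2 + 65r - 100 = (r - 5)^2(r - 4).
Roots (with multiplicity): 4, 5, 5.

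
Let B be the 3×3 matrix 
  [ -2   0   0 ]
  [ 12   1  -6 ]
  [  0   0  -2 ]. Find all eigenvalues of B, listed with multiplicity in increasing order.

Characteristic polynomial: p(t) = t^3 + 3t^2 - 4 = (t - 1)(t + 2)^2.
Roots (with multiplicity): -2, -2, 1.

-2, -2, 1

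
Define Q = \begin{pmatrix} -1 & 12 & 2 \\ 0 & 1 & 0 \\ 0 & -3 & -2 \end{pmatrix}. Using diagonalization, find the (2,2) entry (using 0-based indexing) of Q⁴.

Characteristic polynomial: r^3 + 2r^2 - r - 2 = (r - 1)(r + 1)(r + 2), so the eigenvalues are -2, -1, 1.
r=1: eigenvector (5, 1, -1).
r=-1: eigenvector (1, 0, 0).
r=-2: eigenvector (-2, 0, 1).
P = [[5, 1, -2], [1, 0, 0], [-1, 0, 1]], D = diag(1, -1, -2), P⁻¹ = [[0, 1, 0], [1, -3, 2], [0, 1, 1]].
Q⁴ = P·diag(1, 1, 16)·P⁻¹ = [[1, -30, -30], [0, 1, 0], [0, 15, 16]].
The requested entry is 16.

16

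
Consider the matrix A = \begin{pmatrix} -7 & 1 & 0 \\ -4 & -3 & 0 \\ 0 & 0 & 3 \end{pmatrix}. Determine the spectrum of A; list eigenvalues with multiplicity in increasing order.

-5, -5, 3

Characteristic polynomial: p(μ) = μ^3 + 7μ^2 - 5μ - 75 = (μ - 3)(μ + 5)^2.
Roots (with multiplicity): -5, -5, 3.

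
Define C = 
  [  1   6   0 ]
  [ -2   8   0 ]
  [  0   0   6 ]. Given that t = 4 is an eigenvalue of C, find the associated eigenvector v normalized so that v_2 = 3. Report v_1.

6

C − 4I = [[-3, 6, 0], [-2, 4, 0], [0, 0, 2]].
Solving (C − 4I)v = 0 gives the eigenspace spanned by (6, 3, 0).
With v_2 = 3, v = (6, 3, 0), so v_1 = 6.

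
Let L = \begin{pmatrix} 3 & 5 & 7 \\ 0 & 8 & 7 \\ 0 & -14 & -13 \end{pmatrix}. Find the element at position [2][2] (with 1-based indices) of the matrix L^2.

-34

Characteristic polynomial: λ^3 + 2λ^2 - 21λ + 18 = (λ - 3)(λ - 1)(λ + 6), so the eigenvalues are -6, 1, 3.
λ=1: eigenvector (1, 1, -1).
λ=3: eigenvector (1, 0, 0).
λ=-6: eigenvector (-1, -1, 2).
P = [[1, 1, -1], [1, 0, -1], [-1, 0, 2]], D = diag(1, 3, -6), P⁻¹ = [[0, 2, 1], [1, -1, 0], [0, 1, 1]].
L² = P·diag(1, 9, 36)·P⁻¹ = [[9, -43, -35], [0, -34, -35], [0, 70, 71]].
The requested entry is -34.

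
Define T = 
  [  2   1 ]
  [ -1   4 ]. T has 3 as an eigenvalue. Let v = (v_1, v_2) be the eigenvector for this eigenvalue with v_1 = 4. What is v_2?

4

T − 3I = [[-1, 1], [-1, 1]].
Solving (T − 3I)v = 0 gives the eigenspace spanned by (4, 4).
With v_1 = 4, v = (4, 4), so v_2 = 4.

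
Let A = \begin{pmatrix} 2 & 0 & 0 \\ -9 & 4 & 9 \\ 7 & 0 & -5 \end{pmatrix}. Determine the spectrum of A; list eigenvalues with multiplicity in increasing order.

Characteristic polynomial: p(s) = s^3 - s^2 - 22s + 40 = (s - 4)(s - 2)(s + 5).
Roots (with multiplicity): -5, 2, 4.

-5, 2, 4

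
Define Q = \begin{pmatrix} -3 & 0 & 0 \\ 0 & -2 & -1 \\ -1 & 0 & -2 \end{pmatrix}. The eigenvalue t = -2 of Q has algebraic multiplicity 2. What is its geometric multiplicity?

1

Q + 2I = [[-1, 0, 0], [0, 0, -1], [-1, 0, 0]].
This matrix has rank 2, so its null space has dimension 3 − 2 = 1.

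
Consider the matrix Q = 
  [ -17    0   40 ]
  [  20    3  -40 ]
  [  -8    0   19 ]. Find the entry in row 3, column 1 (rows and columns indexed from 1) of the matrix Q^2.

-16

Characteristic polynomial: t^3 - 5t^2 + 3t + 9 = (t - 3)^2(t + 1), so the eigenvalues are -1, 3, 3.
t=-1: eigenvector (5, -5, 2).
t=3: eigenvector (0, 1, 0).
t=3: eigenvector (2, -3, 1).
P = [[5, 0, 2], [-5, 1, -3], [2, 0, 1]], D = diag(-1, 3, 3), P⁻¹ = [[1, 0, -2], [-1, 1, 5], [-2, 0, 5]].
Q² = P·diag(1, 9, 9)·P⁻¹ = [[-31, 0, 80], [40, 9, -80], [-16, 0, 41]].
The requested entry is -16.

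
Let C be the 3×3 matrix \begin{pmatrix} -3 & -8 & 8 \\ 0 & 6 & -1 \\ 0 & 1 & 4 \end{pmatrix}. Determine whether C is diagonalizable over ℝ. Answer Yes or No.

No

Characteristic polynomial: p(λ) = λ^3 - 7λ^2 - 5λ + 75 = (λ - 5)^2(λ + 3).
λ = 5 has algebraic multiplicity 2; rank(C − 5I) = 2, so geometric multiplicity = 1.
Geometric multiplicity < algebraic multiplicity, so C is not diagonalizable.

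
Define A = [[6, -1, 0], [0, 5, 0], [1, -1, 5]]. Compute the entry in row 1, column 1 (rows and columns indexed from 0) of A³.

125

Characteristic polynomial: λ^3 - 16λ^2 + 85λ - 150 = (λ - 6)(λ - 5)^2, so the eigenvalues are 5, 5, 6.
λ=5: eigenvector (0, 0, 1).
λ=5: eigenvector (1, 1, 0).
λ=6: eigenvector (1, 0, 1).
P = [[0, 1, 1], [0, 1, 0], [1, 0, 1]], D = diag(5, 5, 6), P⁻¹ = [[-1, 1, 1], [0, 1, 0], [1, -1, 0]].
A³ = P·diag(125, 125, 216)·P⁻¹ = [[216, -91, 0], [0, 125, 0], [91, -91, 125]].
The requested entry is 125.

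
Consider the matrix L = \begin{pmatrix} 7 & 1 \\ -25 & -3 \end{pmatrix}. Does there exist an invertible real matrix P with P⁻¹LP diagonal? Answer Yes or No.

No

Characteristic polynomial: p(s) = s^2 - 4s + 4 = (s - 2)^2.
s = 2 has algebraic multiplicity 2; rank(L − 2I) = 1, so geometric multiplicity = 1.
Geometric multiplicity < algebraic multiplicity, so L is not diagonalizable.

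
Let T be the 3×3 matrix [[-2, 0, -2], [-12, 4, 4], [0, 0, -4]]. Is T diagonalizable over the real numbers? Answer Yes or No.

Characteristic polynomial: p(r) = r^3 + 2r^2 - 16r - 32 = (r - 4)(r + 2)(r + 4).
All 3 eigenvalues are distinct, so T is diagonalizable.

Yes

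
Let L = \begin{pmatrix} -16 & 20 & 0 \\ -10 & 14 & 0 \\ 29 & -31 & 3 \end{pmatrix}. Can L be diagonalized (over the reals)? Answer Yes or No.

Characteristic polynomial: p(t) = t^3 - t^2 - 30t + 72 = (t - 4)(t - 3)(t + 6).
All 3 eigenvalues are distinct, so L is diagonalizable.

Yes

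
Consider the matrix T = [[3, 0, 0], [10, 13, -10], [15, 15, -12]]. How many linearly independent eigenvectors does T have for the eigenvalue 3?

2

T − 3I = [[0, 0, 0], [10, 10, -10], [15, 15, -15]].
This matrix has rank 1, so its null space has dimension 3 − 1 = 2.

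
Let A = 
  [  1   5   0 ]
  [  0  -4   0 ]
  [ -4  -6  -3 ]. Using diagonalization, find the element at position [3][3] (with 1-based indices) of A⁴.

81

Characteristic polynomial: t^3 + 6t^2 + 5t - 12 = (t - 1)(t + 3)(t + 4), so the eigenvalues are -4, -3, 1.
t=-3: eigenvector (0, 0, 1).
t=-4: eigenvector (-1, 1, 2).
t=1: eigenvector (1, 0, -1).
P = [[0, -1, 1], [0, 1, 0], [1, 2, -1]], D = diag(-3, -4, 1), P⁻¹ = [[1, -1, 1], [0, 1, 0], [1, 1, 0]].
A⁴ = P·diag(81, 256, 1)·P⁻¹ = [[1, -255, 0], [0, 256, 0], [80, 430, 81]].
The requested entry is 81.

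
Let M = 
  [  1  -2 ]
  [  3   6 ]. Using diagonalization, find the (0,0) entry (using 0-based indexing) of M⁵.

Characteristic polynomial: t^2 - 7t + 12 = (t - 4)(t - 3), so the eigenvalues are 3, 4.
t=4: eigenvector (-2, 3).
t=3: eigenvector (-1, 1).
P = [[-2, -1], [3, 1]], D = diag(4, 3), P⁻¹ = [[1, 1], [-3, -2]].
M⁵ = P·diag(1024, 243)·P⁻¹ = [[-1319, -1562], [2343, 2586]].
The requested entry is -1319.

-1319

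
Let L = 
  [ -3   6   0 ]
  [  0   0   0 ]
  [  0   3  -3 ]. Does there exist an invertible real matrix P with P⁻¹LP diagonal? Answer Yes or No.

Characteristic polynomial: p(μ) = μ^3 + 6μ^2 + 9μ = μ(μ + 3)^2.
μ = -3 has algebraic multiplicity 2; rank(L + 3I) = 1, so geometric multiplicity = 2.
Every eigenvalue has geometric = algebraic multiplicity, so L is diagonalizable.

Yes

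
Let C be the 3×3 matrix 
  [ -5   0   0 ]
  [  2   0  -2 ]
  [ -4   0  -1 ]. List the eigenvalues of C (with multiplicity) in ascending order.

Characteristic polynomial: p(r) = r^3 + 6r^2 + 5r = r(r + 1)(r + 5).
Roots (with multiplicity): -5, -1, 0.

-5, -1, 0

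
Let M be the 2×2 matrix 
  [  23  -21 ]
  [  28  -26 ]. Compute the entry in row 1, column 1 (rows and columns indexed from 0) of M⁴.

Characteristic polynomial: t^2 + 3t - 10 = (t - 2)(t + 5), so the eigenvalues are -5, 2.
t=2: eigenvector (1, 1).
t=-5: eigenvector (3, 4).
P = [[1, 3], [1, 4]], D = diag(2, -5), P⁻¹ = [[4, -3], [-1, 1]].
M⁴ = P·diag(16, 625)·P⁻¹ = [[-1811, 1827], [-2436, 2452]].
The requested entry is 2452.

2452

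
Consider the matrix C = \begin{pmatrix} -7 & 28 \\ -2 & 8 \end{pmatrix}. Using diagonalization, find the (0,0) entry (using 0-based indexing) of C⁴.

-7

Characteristic polynomial: t^2 - t = t(t - 1), so the eigenvalues are 0, 1.
t=0: eigenvector (4, 1).
t=1: eigenvector (-7, -2).
P = [[4, -7], [1, -2]], D = diag(0, 1), P⁻¹ = [[2, -7], [1, -4]].
C⁴ = P·diag(0, 1)·P⁻¹ = [[-7, 28], [-2, 8]].
The requested entry is -7.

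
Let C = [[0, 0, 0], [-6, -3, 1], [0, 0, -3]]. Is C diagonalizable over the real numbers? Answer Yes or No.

No

Characteristic polynomial: p(λ) = λ^3 + 6λ^2 + 9λ = λ(λ + 3)^2.
λ = -3 has algebraic multiplicity 2; rank(C + 3I) = 2, so geometric multiplicity = 1.
Geometric multiplicity < algebraic multiplicity, so C is not diagonalizable.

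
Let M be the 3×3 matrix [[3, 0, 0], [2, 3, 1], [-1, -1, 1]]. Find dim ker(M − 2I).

1

M − 2I = [[1, 0, 0], [2, 1, 1], [-1, -1, -1]].
This matrix has rank 2, so its null space has dimension 3 − 2 = 1.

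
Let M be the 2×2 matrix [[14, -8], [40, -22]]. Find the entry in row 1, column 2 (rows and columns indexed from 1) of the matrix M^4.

Characteristic polynomial: s^2 + 8s + 12 = (s + 2)(s + 6), so the eigenvalues are -6, -2.
s=-2: eigenvector (1, 2).
s=-6: eigenvector (2, 5).
P = [[1, 2], [2, 5]], D = diag(-2, -6), P⁻¹ = [[5, -2], [-2, 1]].
M⁴ = P·diag(16, 1296)·P⁻¹ = [[-5104, 2560], [-12800, 6416]].
The requested entry is 2560.

2560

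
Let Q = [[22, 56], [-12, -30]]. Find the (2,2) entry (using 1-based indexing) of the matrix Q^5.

-54240

Characteristic polynomial: t^2 + 8t + 12 = (t + 2)(t + 6), so the eigenvalues are -6, -2.
t=-2: eigenvector (7, -3).
t=-6: eigenvector (-2, 1).
P = [[7, -2], [-3, 1]], D = diag(-2, -6), P⁻¹ = [[1, 2], [3, 7]].
Q⁵ = P·diag(-32, -7776)·P⁻¹ = [[46432, 108416], [-23232, -54240]].
The requested entry is -54240.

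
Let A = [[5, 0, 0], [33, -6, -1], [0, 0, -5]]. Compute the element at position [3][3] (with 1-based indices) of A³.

Characteristic polynomial: μ^3 + 6μ^2 - 25μ - 150 = (μ - 5)(μ + 5)(μ + 6), so the eigenvalues are -6, -5, 5.
μ=5: eigenvector (1, 3, 0).
μ=-6: eigenvector (0, 1, 0).
μ=-5: eigenvector (0, -1, 1).
P = [[1, 0, 0], [3, 1, -1], [0, 0, 1]], D = diag(5, -6, -5), P⁻¹ = [[1, 0, 0], [-3, 1, 1], [0, 0, 1]].
A³ = P·diag(125, -216, -125)·P⁻¹ = [[125, 0, 0], [1023, -216, -91], [0, 0, -125]].
The requested entry is -125.

-125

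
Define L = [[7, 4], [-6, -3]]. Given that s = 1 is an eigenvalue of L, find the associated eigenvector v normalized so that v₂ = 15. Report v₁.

-10

L − 1I = [[6, 4], [-6, -4]].
Solving (L − 1I)v = 0 gives the eigenspace spanned by (-10, 15).
With v₂ = 15, v = (-10, 15), so v₁ = -10.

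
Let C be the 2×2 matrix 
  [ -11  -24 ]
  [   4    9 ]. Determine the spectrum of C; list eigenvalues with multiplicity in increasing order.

-3, 1

Characteristic polynomial: p(λ) = λ^2 + 2λ - 3 = (λ - 1)(λ + 3).
Roots (with multiplicity): -3, 1.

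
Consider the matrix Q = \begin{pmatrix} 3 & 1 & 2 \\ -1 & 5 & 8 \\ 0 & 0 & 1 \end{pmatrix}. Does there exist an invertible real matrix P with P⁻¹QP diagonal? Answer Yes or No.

Characteristic polynomial: p(λ) = λ^3 - 9λ^2 + 24λ - 16 = (λ - 4)^2(λ - 1).
λ = 4 has algebraic multiplicity 2; rank(Q − 4I) = 2, so geometric multiplicity = 1.
Geometric multiplicity < algebraic multiplicity, so Q is not diagonalizable.

No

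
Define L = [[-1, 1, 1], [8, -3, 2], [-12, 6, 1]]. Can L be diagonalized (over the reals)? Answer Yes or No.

Characteristic polynomial: p(s) = s^3 + 3s^2 - 9s + 5 = (s - 1)^2(s + 5).
s = 1 has algebraic multiplicity 2; rank(L − 1I) = 2, so geometric multiplicity = 1.
Geometric multiplicity < algebraic multiplicity, so L is not diagonalizable.

No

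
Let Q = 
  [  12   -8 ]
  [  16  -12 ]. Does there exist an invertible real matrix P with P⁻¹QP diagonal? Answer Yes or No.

Yes

Characteristic polynomial: p(r) = r^2 - 16 = (r - 4)(r + 4).
All 2 eigenvalues are distinct, so Q is diagonalizable.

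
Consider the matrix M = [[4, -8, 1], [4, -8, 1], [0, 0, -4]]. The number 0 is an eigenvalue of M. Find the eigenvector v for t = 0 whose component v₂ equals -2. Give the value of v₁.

M = [[4, -8, 1], [4, -8, 1], [0, 0, -4]].
Solving (M)v = 0 gives the eigenspace spanned by (-4, -2, 0).
With v₂ = -2, v = (-4, -2, 0), so v₁ = -4.

-4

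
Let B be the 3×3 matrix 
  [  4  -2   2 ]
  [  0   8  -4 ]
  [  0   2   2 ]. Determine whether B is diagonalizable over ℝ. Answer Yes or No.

Yes

Characteristic polynomial: p(t) = t^3 - 14t^2 + 64t - 96 = (t - 6)(t - 4)^2.
t = 4 has algebraic multiplicity 2; rank(B − 4I) = 1, so geometric multiplicity = 2.
Every eigenvalue has geometric = algebraic multiplicity, so B is diagonalizable.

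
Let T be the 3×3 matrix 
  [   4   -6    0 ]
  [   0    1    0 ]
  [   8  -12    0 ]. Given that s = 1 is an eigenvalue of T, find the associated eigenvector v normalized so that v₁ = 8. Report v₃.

T − 1I = [[3, -6, 0], [0, 0, 0], [8, -12, -1]].
Solving (T − 1I)v = 0 gives the eigenspace spanned by (8, 4, 16).
With v₁ = 8, v = (8, 4, 16), so v₃ = 16.

16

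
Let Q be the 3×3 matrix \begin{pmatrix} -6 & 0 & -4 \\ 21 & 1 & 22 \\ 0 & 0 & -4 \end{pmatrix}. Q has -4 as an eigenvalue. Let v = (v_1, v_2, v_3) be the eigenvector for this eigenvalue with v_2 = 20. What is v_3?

Q + 4I = [[-2, 0, -4], [21, 5, 22], [0, 0, 0]].
Solving (Q + 4I)v = 0 gives the eigenspace spanned by (-10, 20, 5).
With v_2 = 20, v = (-10, 20, 5), so v_3 = 5.

5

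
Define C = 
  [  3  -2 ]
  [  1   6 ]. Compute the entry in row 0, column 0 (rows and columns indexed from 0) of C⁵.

Characteristic polynomial: s^2 - 9s + 20 = (s - 5)(s - 4), so the eigenvalues are 4, 5.
s=4: eigenvector (-2, 1).
s=5: eigenvector (-1, 1).
P = [[-2, -1], [1, 1]], D = diag(4, 5), P⁻¹ = [[-1, -1], [1, 2]].
C⁵ = P·diag(1024, 3125)·P⁻¹ = [[-1077, -4202], [2101, 5226]].
The requested entry is -1077.

-1077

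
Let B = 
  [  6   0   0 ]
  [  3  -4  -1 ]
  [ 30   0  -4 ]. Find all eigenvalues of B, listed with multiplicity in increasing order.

Characteristic polynomial: p(s) = s^3 + 2s^2 - 32s - 96 = (s - 6)(s + 4)^2.
Roots (with multiplicity): -4, -4, 6.

-4, -4, 6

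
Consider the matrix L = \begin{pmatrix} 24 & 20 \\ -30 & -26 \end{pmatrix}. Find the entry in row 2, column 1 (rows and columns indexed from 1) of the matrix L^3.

Characteristic polynomial: t^2 + 2t - 24 = (t - 4)(t + 6), so the eigenvalues are -6, 4.
t=-6: eigenvector (-2, 3).
t=4: eigenvector (1, -1).
P = [[-2, 1], [3, -1]], D = diag(-6, 4), P⁻¹ = [[1, 1], [3, 2]].
L³ = P·diag(-216, 64)·P⁻¹ = [[624, 560], [-840, -776]].
The requested entry is -840.

-840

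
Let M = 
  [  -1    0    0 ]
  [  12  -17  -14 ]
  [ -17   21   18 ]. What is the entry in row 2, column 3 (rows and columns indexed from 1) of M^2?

Characteristic polynomial: s^3 - 13s - 12 = (s - 4)(s + 1)(s + 3), so the eigenvalues are -3, -1, 4.
s=-1: eigenvector (1, -1, 2).
s=-3: eigenvector (0, 1, -1).
s=4: eigenvector (0, -2, 3).
P = [[1, 0, 0], [-1, 1, -2], [2, -1, 3]], D = diag(-1, -3, 4), P⁻¹ = [[1, 0, 0], [-1, 3, 2], [-1, 1, 1]].
M² = P·diag(1, 9, 16)·P⁻¹ = [[1, 0, 0], [22, -5, -14], [-37, 21, 30]].
The requested entry is -14.

-14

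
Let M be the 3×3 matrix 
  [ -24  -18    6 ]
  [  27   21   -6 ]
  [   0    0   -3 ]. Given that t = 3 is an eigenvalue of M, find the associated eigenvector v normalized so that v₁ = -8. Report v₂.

M − 3I = [[-27, -18, 6], [27, 18, -6], [0, 0, -6]].
Solving (M − 3I)v = 0 gives the eigenspace spanned by (-8, 12, 0).
With v₁ = -8, v = (-8, 12, 0), so v₂ = 12.

12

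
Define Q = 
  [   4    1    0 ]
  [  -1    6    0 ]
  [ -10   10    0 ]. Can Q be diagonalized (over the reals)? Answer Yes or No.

Characteristic polynomial: p(λ) = λ^3 - 10λ^2 + 25λ = λ(λ - 5)^2.
λ = 5 has algebraic multiplicity 2; rank(Q − 5I) = 2, so geometric multiplicity = 1.
Geometric multiplicity < algebraic multiplicity, so Q is not diagonalizable.

No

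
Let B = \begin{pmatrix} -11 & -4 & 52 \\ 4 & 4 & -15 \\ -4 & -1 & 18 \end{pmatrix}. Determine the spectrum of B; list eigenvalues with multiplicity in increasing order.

3, 3, 5

Characteristic polynomial: p(s) = s^3 - 11s^2 + 39s - 45 = (s - 5)(s - 3)^2.
Roots (with multiplicity): 3, 3, 5.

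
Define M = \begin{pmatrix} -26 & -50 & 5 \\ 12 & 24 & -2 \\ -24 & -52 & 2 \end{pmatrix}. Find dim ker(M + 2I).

M + 2I = [[-24, -50, 5], [12, 26, -2], [-24, -52, 4]].
This matrix has rank 2, so its null space has dimension 3 − 2 = 1.

1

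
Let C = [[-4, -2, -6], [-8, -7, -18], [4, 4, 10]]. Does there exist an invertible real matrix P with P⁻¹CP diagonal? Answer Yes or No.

Yes

Characteristic polynomial: p(r) = r^3 + r^2 - 2r = r(r - 1)(r + 2).
All 3 eigenvalues are distinct, so C is diagonalizable.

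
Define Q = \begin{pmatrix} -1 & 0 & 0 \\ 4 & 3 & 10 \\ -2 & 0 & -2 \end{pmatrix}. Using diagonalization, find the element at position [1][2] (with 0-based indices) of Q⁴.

130

Characteristic polynomial: λ^3 - 7λ - 6 = (λ - 3)(λ + 1)(λ + 2), so the eigenvalues are -2, -1, 3.
λ=-1: eigenvector (1, 4, -2).
λ=-2: eigenvector (0, -2, 1).
λ=3: eigenvector (0, 1, 0).
P = [[1, 0, 0], [4, -2, 1], [-2, 1, 0]], D = diag(-1, -2, 3), P⁻¹ = [[1, 0, 0], [2, 0, 1], [0, 1, 2]].
Q⁴ = P·diag(1, 16, 81)·P⁻¹ = [[1, 0, 0], [-60, 81, 130], [30, 0, 16]].
The requested entry is 130.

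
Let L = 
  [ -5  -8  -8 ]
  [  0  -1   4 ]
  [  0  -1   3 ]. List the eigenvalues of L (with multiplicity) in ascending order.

-5, 1, 1

Characteristic polynomial: p(r) = r^3 + 3r^2 - 9r + 5 = (r - 1)^2(r + 5).
Roots (with multiplicity): -5, 1, 1.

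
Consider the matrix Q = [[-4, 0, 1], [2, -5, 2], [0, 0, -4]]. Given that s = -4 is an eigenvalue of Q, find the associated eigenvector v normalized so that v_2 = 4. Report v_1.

Q + 4I = [[0, 0, 1], [2, -1, 2], [0, 0, 0]].
Solving (Q + 4I)v = 0 gives the eigenspace spanned by (2, 4, 0).
With v_2 = 4, v = (2, 4, 0), so v_1 = 2.

2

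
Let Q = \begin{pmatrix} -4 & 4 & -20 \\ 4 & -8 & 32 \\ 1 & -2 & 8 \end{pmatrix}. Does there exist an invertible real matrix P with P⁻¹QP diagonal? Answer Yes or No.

Characteristic polynomial: p(s) = s^3 + 4s^2 + 4s = s(s + 2)^2.
s = -2 has algebraic multiplicity 2; rank(Q + 2I) = 2, so geometric multiplicity = 1.
Geometric multiplicity < algebraic multiplicity, so Q is not diagonalizable.

No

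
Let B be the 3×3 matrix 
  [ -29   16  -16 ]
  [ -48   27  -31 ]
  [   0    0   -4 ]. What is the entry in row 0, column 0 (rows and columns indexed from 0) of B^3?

-581

Characteristic polynomial: s^3 + 6s^2 - 7s - 60 = (s - 3)(s + 4)(s + 5), so the eigenvalues are -5, -4, 3.
s=3: eigenvector (1, 2, 0).
s=-5: eigenvector (-2, -3, 0).
s=-4: eigenvector (0, 1, 1).
P = [[1, -2, 0], [2, -3, 1], [0, 0, 1]], D = diag(3, -5, -4), P⁻¹ = [[-3, 2, -2], [-2, 1, -1], [0, 0, 1]].
B³ = P·diag(27, -125, -64)·P⁻¹ = [[-581, 304, -304], [-912, 483, -547], [0, 0, -64]].
The requested entry is -581.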